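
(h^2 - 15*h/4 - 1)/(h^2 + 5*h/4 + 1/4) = (h - 4)/(h + 1)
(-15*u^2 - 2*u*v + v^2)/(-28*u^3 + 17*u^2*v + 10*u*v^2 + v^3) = (-15*u^2 - 2*u*v + v^2)/(-28*u^3 + 17*u^2*v + 10*u*v^2 + v^3)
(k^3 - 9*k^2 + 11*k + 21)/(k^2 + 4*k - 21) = (k^2 - 6*k - 7)/(k + 7)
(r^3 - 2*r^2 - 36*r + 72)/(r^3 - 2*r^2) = 1 - 36/r^2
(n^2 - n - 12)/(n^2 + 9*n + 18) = (n - 4)/(n + 6)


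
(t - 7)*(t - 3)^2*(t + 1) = t^4 - 12*t^3 + 38*t^2 - 12*t - 63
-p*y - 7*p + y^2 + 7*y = (-p + y)*(y + 7)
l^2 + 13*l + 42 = (l + 6)*(l + 7)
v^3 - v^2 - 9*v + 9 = (v - 3)*(v - 1)*(v + 3)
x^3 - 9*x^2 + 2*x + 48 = (x - 8)*(x - 3)*(x + 2)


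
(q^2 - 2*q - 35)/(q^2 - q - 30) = (q - 7)/(q - 6)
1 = 1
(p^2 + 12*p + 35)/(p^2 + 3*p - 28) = (p + 5)/(p - 4)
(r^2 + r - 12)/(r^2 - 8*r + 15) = (r + 4)/(r - 5)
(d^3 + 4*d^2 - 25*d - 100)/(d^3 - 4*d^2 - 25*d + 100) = (d + 4)/(d - 4)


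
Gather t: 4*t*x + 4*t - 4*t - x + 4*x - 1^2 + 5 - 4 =4*t*x + 3*x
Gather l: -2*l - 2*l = -4*l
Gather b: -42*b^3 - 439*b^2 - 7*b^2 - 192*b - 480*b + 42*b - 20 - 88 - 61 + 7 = -42*b^3 - 446*b^2 - 630*b - 162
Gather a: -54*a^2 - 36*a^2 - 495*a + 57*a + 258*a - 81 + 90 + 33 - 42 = -90*a^2 - 180*a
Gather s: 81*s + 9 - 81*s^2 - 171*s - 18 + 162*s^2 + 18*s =81*s^2 - 72*s - 9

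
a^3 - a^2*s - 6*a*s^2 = a*(a - 3*s)*(a + 2*s)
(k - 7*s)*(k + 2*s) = k^2 - 5*k*s - 14*s^2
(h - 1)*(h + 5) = h^2 + 4*h - 5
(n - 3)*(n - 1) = n^2 - 4*n + 3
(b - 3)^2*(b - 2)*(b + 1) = b^4 - 7*b^3 + 13*b^2 + 3*b - 18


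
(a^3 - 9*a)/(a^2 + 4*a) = (a^2 - 9)/(a + 4)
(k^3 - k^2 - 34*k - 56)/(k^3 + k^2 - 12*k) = (k^2 - 5*k - 14)/(k*(k - 3))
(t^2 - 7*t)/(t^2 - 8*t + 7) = t/(t - 1)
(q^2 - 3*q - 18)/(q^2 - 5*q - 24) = (q - 6)/(q - 8)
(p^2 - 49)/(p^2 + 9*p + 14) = (p - 7)/(p + 2)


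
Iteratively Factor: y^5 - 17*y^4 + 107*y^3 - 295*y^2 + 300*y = (y - 3)*(y^4 - 14*y^3 + 65*y^2 - 100*y) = (y - 5)*(y - 3)*(y^3 - 9*y^2 + 20*y) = (y - 5)^2*(y - 3)*(y^2 - 4*y) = y*(y - 5)^2*(y - 3)*(y - 4)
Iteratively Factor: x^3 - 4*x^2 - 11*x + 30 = (x - 2)*(x^2 - 2*x - 15) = (x - 5)*(x - 2)*(x + 3)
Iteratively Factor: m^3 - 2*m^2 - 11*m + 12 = (m + 3)*(m^2 - 5*m + 4) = (m - 1)*(m + 3)*(m - 4)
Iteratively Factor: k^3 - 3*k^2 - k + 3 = (k - 3)*(k^2 - 1) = (k - 3)*(k - 1)*(k + 1)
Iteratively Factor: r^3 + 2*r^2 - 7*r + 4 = (r - 1)*(r^2 + 3*r - 4) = (r - 1)*(r + 4)*(r - 1)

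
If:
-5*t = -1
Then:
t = 1/5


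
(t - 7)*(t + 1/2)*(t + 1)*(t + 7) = t^4 + 3*t^3/2 - 97*t^2/2 - 147*t/2 - 49/2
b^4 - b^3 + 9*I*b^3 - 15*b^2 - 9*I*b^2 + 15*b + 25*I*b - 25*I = (b - 1)*(b - I)*(b + 5*I)^2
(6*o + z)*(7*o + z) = 42*o^2 + 13*o*z + z^2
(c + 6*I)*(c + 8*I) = c^2 + 14*I*c - 48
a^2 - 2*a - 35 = (a - 7)*(a + 5)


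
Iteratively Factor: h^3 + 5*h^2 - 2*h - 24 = (h + 3)*(h^2 + 2*h - 8) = (h + 3)*(h + 4)*(h - 2)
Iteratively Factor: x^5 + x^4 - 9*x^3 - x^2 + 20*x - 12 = (x - 1)*(x^4 + 2*x^3 - 7*x^2 - 8*x + 12) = (x - 1)^2*(x^3 + 3*x^2 - 4*x - 12) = (x - 1)^2*(x + 2)*(x^2 + x - 6) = (x - 2)*(x - 1)^2*(x + 2)*(x + 3)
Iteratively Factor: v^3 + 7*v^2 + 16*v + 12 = (v + 2)*(v^2 + 5*v + 6) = (v + 2)*(v + 3)*(v + 2)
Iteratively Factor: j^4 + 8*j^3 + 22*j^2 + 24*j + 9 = (j + 3)*(j^3 + 5*j^2 + 7*j + 3) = (j + 1)*(j + 3)*(j^2 + 4*j + 3) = (j + 1)^2*(j + 3)*(j + 3)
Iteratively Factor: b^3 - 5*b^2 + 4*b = (b - 1)*(b^2 - 4*b) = b*(b - 1)*(b - 4)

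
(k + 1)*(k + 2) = k^2 + 3*k + 2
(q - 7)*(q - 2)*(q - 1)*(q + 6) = q^4 - 4*q^3 - 37*q^2 + 124*q - 84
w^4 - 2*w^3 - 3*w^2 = w^2*(w - 3)*(w + 1)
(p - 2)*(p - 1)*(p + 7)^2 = p^4 + 11*p^3 + 9*p^2 - 119*p + 98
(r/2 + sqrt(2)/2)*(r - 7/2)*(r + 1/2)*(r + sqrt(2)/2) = r^4/2 - 3*r^3/2 + 3*sqrt(2)*r^3/4 - 9*sqrt(2)*r^2/4 - 3*r^2/8 - 21*sqrt(2)*r/16 - 3*r/2 - 7/8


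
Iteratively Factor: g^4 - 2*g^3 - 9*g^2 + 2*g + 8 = (g - 4)*(g^3 + 2*g^2 - g - 2) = (g - 4)*(g - 1)*(g^2 + 3*g + 2) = (g - 4)*(g - 1)*(g + 2)*(g + 1)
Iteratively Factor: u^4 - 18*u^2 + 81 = (u - 3)*(u^3 + 3*u^2 - 9*u - 27) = (u - 3)*(u + 3)*(u^2 - 9) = (u - 3)^2*(u + 3)*(u + 3)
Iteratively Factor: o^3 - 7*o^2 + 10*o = (o - 5)*(o^2 - 2*o) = (o - 5)*(o - 2)*(o)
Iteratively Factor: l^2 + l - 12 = (l + 4)*(l - 3)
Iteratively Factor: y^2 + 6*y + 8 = (y + 4)*(y + 2)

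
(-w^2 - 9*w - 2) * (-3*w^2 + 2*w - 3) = 3*w^4 + 25*w^3 - 9*w^2 + 23*w + 6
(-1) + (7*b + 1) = 7*b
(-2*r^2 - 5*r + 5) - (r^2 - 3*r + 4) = -3*r^2 - 2*r + 1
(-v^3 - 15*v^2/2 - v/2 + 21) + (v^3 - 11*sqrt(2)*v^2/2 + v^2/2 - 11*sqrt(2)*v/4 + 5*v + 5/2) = -11*sqrt(2)*v^2/2 - 7*v^2 - 11*sqrt(2)*v/4 + 9*v/2 + 47/2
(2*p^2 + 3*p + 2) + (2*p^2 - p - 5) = 4*p^2 + 2*p - 3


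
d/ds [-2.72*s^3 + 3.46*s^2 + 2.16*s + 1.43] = -8.16*s^2 + 6.92*s + 2.16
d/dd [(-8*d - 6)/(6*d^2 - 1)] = 8*(6*d^2 + 9*d + 1)/(36*d^4 - 12*d^2 + 1)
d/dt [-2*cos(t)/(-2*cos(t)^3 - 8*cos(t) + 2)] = (3*cos(t)/2 + cos(3*t)/2 + 1)*sin(t)/(cos(t)^3 + 4*cos(t) - 1)^2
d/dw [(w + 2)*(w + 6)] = 2*w + 8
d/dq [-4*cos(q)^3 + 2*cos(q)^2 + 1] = 4*(3*cos(q) - 1)*sin(q)*cos(q)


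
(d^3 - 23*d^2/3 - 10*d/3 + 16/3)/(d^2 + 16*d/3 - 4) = (d^2 - 7*d - 8)/(d + 6)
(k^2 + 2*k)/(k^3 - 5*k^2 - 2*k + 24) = k/(k^2 - 7*k + 12)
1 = 1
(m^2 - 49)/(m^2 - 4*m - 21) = (m + 7)/(m + 3)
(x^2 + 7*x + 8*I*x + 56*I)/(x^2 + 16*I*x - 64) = (x + 7)/(x + 8*I)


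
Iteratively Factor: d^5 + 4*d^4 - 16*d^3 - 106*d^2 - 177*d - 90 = (d + 1)*(d^4 + 3*d^3 - 19*d^2 - 87*d - 90) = (d + 1)*(d + 3)*(d^3 - 19*d - 30) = (d - 5)*(d + 1)*(d + 3)*(d^2 + 5*d + 6) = (d - 5)*(d + 1)*(d + 2)*(d + 3)*(d + 3)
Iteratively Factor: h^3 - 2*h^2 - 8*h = (h + 2)*(h^2 - 4*h) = (h - 4)*(h + 2)*(h)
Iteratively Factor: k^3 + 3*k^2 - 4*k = (k - 1)*(k^2 + 4*k) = k*(k - 1)*(k + 4)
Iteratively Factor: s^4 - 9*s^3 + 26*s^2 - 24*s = (s - 4)*(s^3 - 5*s^2 + 6*s) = (s - 4)*(s - 3)*(s^2 - 2*s) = (s - 4)*(s - 3)*(s - 2)*(s)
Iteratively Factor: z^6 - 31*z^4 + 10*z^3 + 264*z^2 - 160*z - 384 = (z - 3)*(z^5 + 3*z^4 - 22*z^3 - 56*z^2 + 96*z + 128) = (z - 3)*(z + 4)*(z^4 - z^3 - 18*z^2 + 16*z + 32) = (z - 3)*(z + 4)^2*(z^3 - 5*z^2 + 2*z + 8) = (z - 3)*(z - 2)*(z + 4)^2*(z^2 - 3*z - 4) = (z - 3)*(z - 2)*(z + 1)*(z + 4)^2*(z - 4)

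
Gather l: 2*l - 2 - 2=2*l - 4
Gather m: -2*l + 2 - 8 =-2*l - 6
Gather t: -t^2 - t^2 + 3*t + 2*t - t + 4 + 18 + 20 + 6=-2*t^2 + 4*t + 48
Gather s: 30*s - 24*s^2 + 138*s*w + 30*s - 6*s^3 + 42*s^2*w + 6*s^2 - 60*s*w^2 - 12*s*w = -6*s^3 + s^2*(42*w - 18) + s*(-60*w^2 + 126*w + 60)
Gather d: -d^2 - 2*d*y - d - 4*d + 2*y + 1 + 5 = -d^2 + d*(-2*y - 5) + 2*y + 6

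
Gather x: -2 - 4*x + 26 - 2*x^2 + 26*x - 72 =-2*x^2 + 22*x - 48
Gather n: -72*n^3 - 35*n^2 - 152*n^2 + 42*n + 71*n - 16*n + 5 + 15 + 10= -72*n^3 - 187*n^2 + 97*n + 30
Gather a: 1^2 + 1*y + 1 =y + 2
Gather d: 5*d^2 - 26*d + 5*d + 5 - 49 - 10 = 5*d^2 - 21*d - 54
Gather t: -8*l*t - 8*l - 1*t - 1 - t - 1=-8*l + t*(-8*l - 2) - 2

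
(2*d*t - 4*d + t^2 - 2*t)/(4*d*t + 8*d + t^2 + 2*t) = (2*d*t - 4*d + t^2 - 2*t)/(4*d*t + 8*d + t^2 + 2*t)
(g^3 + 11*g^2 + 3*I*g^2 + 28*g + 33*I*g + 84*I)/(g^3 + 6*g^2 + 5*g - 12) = (g^2 + g*(7 + 3*I) + 21*I)/(g^2 + 2*g - 3)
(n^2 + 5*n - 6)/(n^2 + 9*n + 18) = (n - 1)/(n + 3)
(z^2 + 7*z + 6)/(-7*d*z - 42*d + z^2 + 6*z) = (z + 1)/(-7*d + z)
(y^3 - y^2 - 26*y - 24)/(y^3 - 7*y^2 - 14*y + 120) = (y + 1)/(y - 5)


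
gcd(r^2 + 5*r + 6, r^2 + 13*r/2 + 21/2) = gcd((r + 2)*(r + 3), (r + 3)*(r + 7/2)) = r + 3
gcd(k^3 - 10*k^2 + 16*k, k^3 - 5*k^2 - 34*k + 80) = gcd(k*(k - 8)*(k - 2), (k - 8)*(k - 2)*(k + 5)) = k^2 - 10*k + 16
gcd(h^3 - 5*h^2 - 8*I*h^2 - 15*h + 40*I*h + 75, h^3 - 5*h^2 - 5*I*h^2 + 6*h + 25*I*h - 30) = h - 5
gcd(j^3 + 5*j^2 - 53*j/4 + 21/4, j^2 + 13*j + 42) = j + 7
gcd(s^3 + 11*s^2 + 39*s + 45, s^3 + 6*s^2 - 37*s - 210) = s + 5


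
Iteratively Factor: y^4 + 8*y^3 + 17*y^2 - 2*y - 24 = (y + 2)*(y^3 + 6*y^2 + 5*y - 12) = (y + 2)*(y + 4)*(y^2 + 2*y - 3) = (y + 2)*(y + 3)*(y + 4)*(y - 1)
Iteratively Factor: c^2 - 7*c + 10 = (c - 5)*(c - 2)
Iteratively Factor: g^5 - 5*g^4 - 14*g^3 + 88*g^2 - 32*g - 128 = (g + 1)*(g^4 - 6*g^3 - 8*g^2 + 96*g - 128) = (g - 4)*(g + 1)*(g^3 - 2*g^2 - 16*g + 32) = (g - 4)^2*(g + 1)*(g^2 + 2*g - 8) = (g - 4)^2*(g + 1)*(g + 4)*(g - 2)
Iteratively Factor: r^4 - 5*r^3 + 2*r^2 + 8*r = (r + 1)*(r^3 - 6*r^2 + 8*r) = r*(r + 1)*(r^2 - 6*r + 8) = r*(r - 2)*(r + 1)*(r - 4)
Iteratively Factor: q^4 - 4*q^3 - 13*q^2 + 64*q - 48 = (q - 1)*(q^3 - 3*q^2 - 16*q + 48) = (q - 4)*(q - 1)*(q^2 + q - 12) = (q - 4)*(q - 1)*(q + 4)*(q - 3)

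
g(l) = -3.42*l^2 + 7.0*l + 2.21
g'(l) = 7.0 - 6.84*l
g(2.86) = -5.74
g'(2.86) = -12.56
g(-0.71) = -4.48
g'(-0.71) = 11.86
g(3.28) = -11.62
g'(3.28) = -15.44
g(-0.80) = -5.58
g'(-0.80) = 12.47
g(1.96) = 2.79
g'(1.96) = -6.41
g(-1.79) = -21.28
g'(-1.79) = 19.24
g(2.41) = -0.78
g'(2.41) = -9.48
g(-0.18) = 0.84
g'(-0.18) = 8.23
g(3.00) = -7.57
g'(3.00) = -13.52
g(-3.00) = -49.57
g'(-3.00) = 27.52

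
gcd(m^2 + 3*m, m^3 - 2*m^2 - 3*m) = m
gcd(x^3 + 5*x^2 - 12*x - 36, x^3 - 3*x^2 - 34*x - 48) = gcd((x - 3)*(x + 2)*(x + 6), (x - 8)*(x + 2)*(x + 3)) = x + 2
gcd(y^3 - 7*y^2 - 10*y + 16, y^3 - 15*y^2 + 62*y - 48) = y^2 - 9*y + 8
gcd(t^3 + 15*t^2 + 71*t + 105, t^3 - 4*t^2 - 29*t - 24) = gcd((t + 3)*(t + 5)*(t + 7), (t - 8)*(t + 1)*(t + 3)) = t + 3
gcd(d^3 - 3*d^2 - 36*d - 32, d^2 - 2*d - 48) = d - 8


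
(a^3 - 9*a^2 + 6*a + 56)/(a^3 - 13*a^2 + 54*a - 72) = (a^2 - 5*a - 14)/(a^2 - 9*a + 18)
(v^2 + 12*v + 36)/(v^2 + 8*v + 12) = (v + 6)/(v + 2)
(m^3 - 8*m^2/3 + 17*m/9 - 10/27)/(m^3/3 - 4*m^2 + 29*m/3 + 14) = (27*m^3 - 72*m^2 + 51*m - 10)/(9*(m^3 - 12*m^2 + 29*m + 42))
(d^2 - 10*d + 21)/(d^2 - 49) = (d - 3)/(d + 7)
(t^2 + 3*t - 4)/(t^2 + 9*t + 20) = (t - 1)/(t + 5)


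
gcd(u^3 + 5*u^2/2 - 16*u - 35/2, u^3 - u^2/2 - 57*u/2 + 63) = u - 7/2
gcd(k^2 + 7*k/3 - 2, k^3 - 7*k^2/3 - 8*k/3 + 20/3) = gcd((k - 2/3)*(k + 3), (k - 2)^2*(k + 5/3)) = 1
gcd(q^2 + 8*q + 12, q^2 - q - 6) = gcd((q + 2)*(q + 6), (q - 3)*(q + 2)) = q + 2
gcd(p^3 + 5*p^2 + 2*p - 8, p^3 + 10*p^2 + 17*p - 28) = p^2 + 3*p - 4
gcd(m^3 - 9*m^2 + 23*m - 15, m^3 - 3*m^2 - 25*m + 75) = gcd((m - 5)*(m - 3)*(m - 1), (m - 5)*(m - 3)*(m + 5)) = m^2 - 8*m + 15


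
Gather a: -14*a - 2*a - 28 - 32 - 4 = -16*a - 64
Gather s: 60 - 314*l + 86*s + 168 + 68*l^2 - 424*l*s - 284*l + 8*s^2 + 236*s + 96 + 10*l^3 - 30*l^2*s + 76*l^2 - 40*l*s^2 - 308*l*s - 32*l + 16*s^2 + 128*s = 10*l^3 + 144*l^2 - 630*l + s^2*(24 - 40*l) + s*(-30*l^2 - 732*l + 450) + 324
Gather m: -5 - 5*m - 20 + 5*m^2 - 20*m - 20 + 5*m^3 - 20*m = 5*m^3 + 5*m^2 - 45*m - 45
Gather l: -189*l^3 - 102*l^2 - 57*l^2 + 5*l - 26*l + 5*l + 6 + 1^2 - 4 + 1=-189*l^3 - 159*l^2 - 16*l + 4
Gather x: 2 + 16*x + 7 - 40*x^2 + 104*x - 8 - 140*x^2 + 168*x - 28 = -180*x^2 + 288*x - 27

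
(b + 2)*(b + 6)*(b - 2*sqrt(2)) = b^3 - 2*sqrt(2)*b^2 + 8*b^2 - 16*sqrt(2)*b + 12*b - 24*sqrt(2)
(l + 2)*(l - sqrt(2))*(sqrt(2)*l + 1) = sqrt(2)*l^3 - l^2 + 2*sqrt(2)*l^2 - 2*l - sqrt(2)*l - 2*sqrt(2)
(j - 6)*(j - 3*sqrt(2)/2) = j^2 - 6*j - 3*sqrt(2)*j/2 + 9*sqrt(2)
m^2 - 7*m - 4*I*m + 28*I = (m - 7)*(m - 4*I)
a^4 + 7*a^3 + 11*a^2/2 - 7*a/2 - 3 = (a + 1)*(a + 6)*(a - sqrt(2)/2)*(a + sqrt(2)/2)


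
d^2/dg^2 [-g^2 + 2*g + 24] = -2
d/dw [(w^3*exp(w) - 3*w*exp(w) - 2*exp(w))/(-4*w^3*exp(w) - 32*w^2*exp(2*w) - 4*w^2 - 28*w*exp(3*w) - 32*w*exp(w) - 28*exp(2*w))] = (-(-w^3 + 3*w + 2)*(w^3*exp(w) + 16*w^2*exp(2*w) + 3*w^2*exp(w) + 21*w*exp(3*w) + 16*w*exp(2*w) + 8*w*exp(w) + 2*w + 7*exp(3*w) + 14*exp(2*w) + 8*exp(w)) + (-w^3 - 3*w^2 + 3*w + 5)*(w^3*exp(w) + 8*w^2*exp(2*w) + w^2 + 7*w*exp(3*w) + 8*w*exp(w) + 7*exp(2*w)))*exp(w)/(4*(w^3*exp(w) + 8*w^2*exp(2*w) + w^2 + 7*w*exp(3*w) + 8*w*exp(w) + 7*exp(2*w))^2)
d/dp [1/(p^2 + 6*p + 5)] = 2*(-p - 3)/(p^2 + 6*p + 5)^2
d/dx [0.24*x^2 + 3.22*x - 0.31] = 0.48*x + 3.22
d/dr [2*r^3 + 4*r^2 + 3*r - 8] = 6*r^2 + 8*r + 3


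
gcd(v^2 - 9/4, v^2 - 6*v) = 1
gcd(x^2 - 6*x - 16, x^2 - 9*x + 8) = x - 8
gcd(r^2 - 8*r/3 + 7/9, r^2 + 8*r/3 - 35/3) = r - 7/3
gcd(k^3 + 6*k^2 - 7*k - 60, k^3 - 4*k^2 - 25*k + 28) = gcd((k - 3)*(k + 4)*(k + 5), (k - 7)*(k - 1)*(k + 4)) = k + 4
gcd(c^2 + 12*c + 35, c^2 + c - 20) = c + 5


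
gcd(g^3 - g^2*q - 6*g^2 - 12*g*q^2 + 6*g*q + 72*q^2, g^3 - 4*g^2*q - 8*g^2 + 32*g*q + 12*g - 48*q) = -g^2 + 4*g*q + 6*g - 24*q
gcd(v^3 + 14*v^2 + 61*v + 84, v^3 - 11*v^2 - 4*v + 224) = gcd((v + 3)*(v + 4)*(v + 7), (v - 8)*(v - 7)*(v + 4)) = v + 4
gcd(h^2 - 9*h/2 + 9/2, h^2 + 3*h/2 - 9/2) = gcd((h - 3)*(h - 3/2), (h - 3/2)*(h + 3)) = h - 3/2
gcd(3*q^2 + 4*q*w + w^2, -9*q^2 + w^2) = 3*q + w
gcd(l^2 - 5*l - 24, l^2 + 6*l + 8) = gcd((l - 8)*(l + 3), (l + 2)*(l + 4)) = 1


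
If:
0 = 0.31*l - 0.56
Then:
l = 1.81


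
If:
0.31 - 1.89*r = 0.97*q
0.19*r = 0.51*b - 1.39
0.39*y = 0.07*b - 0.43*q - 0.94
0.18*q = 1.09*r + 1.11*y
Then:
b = 2.97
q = -0.97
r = 0.66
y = -0.81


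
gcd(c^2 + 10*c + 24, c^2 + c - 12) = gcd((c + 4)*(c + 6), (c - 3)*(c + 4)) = c + 4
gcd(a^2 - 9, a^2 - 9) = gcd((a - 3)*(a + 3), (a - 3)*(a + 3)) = a^2 - 9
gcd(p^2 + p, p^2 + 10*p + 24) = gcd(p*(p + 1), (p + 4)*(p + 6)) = 1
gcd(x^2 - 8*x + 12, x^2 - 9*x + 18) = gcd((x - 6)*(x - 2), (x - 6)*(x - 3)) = x - 6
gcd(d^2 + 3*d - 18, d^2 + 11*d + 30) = d + 6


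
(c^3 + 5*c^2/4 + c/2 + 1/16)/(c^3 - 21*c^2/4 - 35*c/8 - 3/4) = (c + 1/2)/(c - 6)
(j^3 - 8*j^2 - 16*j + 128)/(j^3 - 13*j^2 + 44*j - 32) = (j + 4)/(j - 1)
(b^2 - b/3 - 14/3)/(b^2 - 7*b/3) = (b + 2)/b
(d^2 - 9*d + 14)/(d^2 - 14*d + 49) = (d - 2)/(d - 7)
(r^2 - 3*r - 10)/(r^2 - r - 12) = (-r^2 + 3*r + 10)/(-r^2 + r + 12)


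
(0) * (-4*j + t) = 0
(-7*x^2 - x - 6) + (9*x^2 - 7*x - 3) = 2*x^2 - 8*x - 9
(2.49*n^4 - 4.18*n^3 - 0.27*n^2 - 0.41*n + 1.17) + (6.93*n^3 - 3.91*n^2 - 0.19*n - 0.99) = 2.49*n^4 + 2.75*n^3 - 4.18*n^2 - 0.6*n + 0.18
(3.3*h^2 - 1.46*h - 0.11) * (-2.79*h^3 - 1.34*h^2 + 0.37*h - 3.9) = -9.207*h^5 - 0.348599999999999*h^4 + 3.4843*h^3 - 13.2628*h^2 + 5.6533*h + 0.429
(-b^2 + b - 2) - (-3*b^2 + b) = 2*b^2 - 2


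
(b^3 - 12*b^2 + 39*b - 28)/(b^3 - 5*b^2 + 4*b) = (b - 7)/b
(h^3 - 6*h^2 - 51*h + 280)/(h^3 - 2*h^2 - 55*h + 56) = (h - 5)/(h - 1)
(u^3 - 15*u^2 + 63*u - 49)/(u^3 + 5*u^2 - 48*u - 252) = (u^2 - 8*u + 7)/(u^2 + 12*u + 36)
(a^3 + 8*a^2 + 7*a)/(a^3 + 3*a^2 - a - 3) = a*(a + 7)/(a^2 + 2*a - 3)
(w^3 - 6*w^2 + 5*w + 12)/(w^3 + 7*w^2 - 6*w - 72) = (w^2 - 3*w - 4)/(w^2 + 10*w + 24)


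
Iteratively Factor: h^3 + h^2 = (h)*(h^2 + h) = h^2*(h + 1)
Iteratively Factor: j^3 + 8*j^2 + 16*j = (j + 4)*(j^2 + 4*j) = (j + 4)^2*(j)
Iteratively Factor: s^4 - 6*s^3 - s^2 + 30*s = (s - 3)*(s^3 - 3*s^2 - 10*s) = s*(s - 3)*(s^2 - 3*s - 10) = s*(s - 5)*(s - 3)*(s + 2)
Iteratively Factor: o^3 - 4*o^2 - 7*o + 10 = (o - 1)*(o^2 - 3*o - 10) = (o - 1)*(o + 2)*(o - 5)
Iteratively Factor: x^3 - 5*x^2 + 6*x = (x)*(x^2 - 5*x + 6) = x*(x - 2)*(x - 3)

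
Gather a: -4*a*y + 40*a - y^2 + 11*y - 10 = a*(40 - 4*y) - y^2 + 11*y - 10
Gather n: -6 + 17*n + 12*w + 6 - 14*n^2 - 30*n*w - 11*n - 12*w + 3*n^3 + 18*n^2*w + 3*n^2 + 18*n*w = 3*n^3 + n^2*(18*w - 11) + n*(6 - 12*w)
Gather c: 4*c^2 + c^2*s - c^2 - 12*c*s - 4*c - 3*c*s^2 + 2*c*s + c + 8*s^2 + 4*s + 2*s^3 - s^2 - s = c^2*(s + 3) + c*(-3*s^2 - 10*s - 3) + 2*s^3 + 7*s^2 + 3*s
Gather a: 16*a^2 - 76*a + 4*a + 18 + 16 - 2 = 16*a^2 - 72*a + 32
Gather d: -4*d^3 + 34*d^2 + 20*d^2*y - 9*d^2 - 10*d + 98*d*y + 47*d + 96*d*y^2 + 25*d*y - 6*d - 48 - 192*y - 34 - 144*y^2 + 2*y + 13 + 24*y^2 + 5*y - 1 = -4*d^3 + d^2*(20*y + 25) + d*(96*y^2 + 123*y + 31) - 120*y^2 - 185*y - 70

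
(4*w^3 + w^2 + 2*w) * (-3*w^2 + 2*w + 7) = -12*w^5 + 5*w^4 + 24*w^3 + 11*w^2 + 14*w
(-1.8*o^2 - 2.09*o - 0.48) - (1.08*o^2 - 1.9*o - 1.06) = -2.88*o^2 - 0.19*o + 0.58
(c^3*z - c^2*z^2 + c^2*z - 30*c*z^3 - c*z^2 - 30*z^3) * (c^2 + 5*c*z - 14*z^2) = c^5*z + 4*c^4*z^2 + c^4*z - 49*c^3*z^3 + 4*c^3*z^2 - 136*c^2*z^4 - 49*c^2*z^3 + 420*c*z^5 - 136*c*z^4 + 420*z^5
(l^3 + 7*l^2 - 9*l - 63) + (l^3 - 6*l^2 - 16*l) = 2*l^3 + l^2 - 25*l - 63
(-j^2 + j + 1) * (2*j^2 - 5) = -2*j^4 + 2*j^3 + 7*j^2 - 5*j - 5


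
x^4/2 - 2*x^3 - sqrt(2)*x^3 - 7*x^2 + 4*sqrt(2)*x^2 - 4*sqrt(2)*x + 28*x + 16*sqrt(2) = (x/2 + sqrt(2)/2)*(x - 4)*(x - 4*sqrt(2))*(x + sqrt(2))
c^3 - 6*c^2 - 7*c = c*(c - 7)*(c + 1)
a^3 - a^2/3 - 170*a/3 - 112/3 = (a - 8)*(a + 2/3)*(a + 7)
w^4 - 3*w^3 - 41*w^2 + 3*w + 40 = (w - 8)*(w - 1)*(w + 1)*(w + 5)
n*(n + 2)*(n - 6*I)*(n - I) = n^4 + 2*n^3 - 7*I*n^3 - 6*n^2 - 14*I*n^2 - 12*n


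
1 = 1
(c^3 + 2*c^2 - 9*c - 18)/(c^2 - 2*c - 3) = (c^2 + 5*c + 6)/(c + 1)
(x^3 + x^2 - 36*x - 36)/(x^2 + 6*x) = x - 5 - 6/x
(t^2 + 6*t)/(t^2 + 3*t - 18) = t/(t - 3)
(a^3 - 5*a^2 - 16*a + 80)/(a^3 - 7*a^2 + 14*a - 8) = (a^2 - a - 20)/(a^2 - 3*a + 2)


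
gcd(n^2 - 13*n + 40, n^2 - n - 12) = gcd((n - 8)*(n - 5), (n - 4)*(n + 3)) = 1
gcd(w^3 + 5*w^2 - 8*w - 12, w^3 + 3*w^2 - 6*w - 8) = w^2 - w - 2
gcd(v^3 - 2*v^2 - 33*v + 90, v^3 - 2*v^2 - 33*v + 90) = v^3 - 2*v^2 - 33*v + 90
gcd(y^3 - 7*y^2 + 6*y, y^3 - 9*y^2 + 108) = y - 6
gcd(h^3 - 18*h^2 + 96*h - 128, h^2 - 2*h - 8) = 1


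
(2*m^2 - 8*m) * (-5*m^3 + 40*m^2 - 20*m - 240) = -10*m^5 + 120*m^4 - 360*m^3 - 320*m^2 + 1920*m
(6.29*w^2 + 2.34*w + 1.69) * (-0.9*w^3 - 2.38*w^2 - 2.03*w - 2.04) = -5.661*w^5 - 17.0762*w^4 - 19.8589*w^3 - 21.604*w^2 - 8.2043*w - 3.4476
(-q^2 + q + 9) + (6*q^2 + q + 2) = 5*q^2 + 2*q + 11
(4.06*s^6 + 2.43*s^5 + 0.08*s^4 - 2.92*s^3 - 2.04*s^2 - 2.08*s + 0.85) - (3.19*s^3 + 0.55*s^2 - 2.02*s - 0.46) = 4.06*s^6 + 2.43*s^5 + 0.08*s^4 - 6.11*s^3 - 2.59*s^2 - 0.0600000000000001*s + 1.31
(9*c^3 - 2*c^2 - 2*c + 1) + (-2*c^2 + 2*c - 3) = 9*c^3 - 4*c^2 - 2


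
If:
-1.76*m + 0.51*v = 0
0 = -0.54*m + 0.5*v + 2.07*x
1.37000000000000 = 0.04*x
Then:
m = -59.80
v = -206.38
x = 34.25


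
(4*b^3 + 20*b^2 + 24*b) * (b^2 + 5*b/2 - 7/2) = 4*b^5 + 30*b^4 + 60*b^3 - 10*b^2 - 84*b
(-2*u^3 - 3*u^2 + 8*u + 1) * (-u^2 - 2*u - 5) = 2*u^5 + 7*u^4 + 8*u^3 - 2*u^2 - 42*u - 5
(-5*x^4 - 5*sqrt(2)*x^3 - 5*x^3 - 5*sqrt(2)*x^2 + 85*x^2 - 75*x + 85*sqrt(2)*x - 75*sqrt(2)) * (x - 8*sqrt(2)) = -5*x^5 - 5*x^4 + 35*sqrt(2)*x^4 + 35*sqrt(2)*x^3 + 165*x^3 - 595*sqrt(2)*x^2 + 5*x^2 - 1360*x + 525*sqrt(2)*x + 1200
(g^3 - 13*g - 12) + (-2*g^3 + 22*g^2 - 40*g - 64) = -g^3 + 22*g^2 - 53*g - 76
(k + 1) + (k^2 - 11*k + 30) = k^2 - 10*k + 31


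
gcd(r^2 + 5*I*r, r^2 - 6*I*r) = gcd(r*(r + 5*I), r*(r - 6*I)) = r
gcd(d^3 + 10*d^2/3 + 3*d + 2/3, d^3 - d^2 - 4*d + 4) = d + 2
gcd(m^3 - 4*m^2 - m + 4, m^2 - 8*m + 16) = m - 4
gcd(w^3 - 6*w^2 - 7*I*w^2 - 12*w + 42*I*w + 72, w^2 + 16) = w - 4*I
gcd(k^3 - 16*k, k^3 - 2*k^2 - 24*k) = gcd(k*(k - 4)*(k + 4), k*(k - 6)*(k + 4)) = k^2 + 4*k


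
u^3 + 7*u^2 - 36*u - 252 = (u - 6)*(u + 6)*(u + 7)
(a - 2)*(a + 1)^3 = a^4 + a^3 - 3*a^2 - 5*a - 2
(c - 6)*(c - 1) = c^2 - 7*c + 6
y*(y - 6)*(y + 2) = y^3 - 4*y^2 - 12*y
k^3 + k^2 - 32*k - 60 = (k - 6)*(k + 2)*(k + 5)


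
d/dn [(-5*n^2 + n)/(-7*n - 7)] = (5*n^2 + 10*n - 1)/(7*(n^2 + 2*n + 1))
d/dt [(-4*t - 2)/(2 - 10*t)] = -7/(5*t - 1)^2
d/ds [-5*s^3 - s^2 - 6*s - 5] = -15*s^2 - 2*s - 6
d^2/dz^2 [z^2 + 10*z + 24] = 2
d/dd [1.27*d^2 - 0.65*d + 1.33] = 2.54*d - 0.65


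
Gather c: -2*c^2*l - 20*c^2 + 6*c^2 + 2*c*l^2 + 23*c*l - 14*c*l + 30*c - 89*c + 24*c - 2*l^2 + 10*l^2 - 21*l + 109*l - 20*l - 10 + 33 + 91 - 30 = c^2*(-2*l - 14) + c*(2*l^2 + 9*l - 35) + 8*l^2 + 68*l + 84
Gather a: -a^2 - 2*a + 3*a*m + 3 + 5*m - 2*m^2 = -a^2 + a*(3*m - 2) - 2*m^2 + 5*m + 3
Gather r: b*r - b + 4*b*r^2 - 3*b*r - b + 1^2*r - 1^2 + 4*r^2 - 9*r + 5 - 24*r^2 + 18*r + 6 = -2*b + r^2*(4*b - 20) + r*(10 - 2*b) + 10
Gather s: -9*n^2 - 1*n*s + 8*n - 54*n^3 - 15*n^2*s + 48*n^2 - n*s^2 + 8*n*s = -54*n^3 + 39*n^2 - n*s^2 + 8*n + s*(-15*n^2 + 7*n)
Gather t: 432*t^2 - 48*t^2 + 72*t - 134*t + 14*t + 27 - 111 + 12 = 384*t^2 - 48*t - 72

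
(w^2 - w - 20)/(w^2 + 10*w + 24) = (w - 5)/(w + 6)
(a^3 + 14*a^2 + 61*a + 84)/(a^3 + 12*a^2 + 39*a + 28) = (a + 3)/(a + 1)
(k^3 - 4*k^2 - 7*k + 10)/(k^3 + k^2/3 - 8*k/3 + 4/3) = 3*(k - 5)/(3*k - 2)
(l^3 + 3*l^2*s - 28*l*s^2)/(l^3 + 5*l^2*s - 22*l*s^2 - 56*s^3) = l/(l + 2*s)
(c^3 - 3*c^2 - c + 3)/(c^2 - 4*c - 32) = (-c^3 + 3*c^2 + c - 3)/(-c^2 + 4*c + 32)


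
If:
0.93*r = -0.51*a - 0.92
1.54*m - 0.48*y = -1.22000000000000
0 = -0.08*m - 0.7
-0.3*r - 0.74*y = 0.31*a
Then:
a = 131.90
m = -8.75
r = -73.32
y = -25.53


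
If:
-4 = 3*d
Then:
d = -4/3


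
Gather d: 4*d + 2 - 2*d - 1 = 2*d + 1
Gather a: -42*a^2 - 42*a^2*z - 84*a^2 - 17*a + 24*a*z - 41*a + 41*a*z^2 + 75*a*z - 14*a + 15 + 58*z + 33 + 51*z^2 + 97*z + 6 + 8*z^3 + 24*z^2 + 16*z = a^2*(-42*z - 126) + a*(41*z^2 + 99*z - 72) + 8*z^3 + 75*z^2 + 171*z + 54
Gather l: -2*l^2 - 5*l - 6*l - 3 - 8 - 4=-2*l^2 - 11*l - 15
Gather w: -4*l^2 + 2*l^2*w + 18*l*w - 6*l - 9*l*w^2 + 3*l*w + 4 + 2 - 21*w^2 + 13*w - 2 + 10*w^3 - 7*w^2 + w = -4*l^2 - 6*l + 10*w^3 + w^2*(-9*l - 28) + w*(2*l^2 + 21*l + 14) + 4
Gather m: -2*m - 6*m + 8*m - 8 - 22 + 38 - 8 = 0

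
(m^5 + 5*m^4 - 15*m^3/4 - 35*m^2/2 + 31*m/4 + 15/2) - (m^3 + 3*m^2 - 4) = m^5 + 5*m^4 - 19*m^3/4 - 41*m^2/2 + 31*m/4 + 23/2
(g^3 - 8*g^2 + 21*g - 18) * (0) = 0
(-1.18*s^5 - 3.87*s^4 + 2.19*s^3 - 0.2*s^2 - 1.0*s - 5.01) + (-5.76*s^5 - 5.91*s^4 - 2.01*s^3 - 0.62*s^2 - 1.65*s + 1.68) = -6.94*s^5 - 9.78*s^4 + 0.18*s^3 - 0.82*s^2 - 2.65*s - 3.33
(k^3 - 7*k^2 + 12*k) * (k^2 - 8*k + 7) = k^5 - 15*k^4 + 75*k^3 - 145*k^2 + 84*k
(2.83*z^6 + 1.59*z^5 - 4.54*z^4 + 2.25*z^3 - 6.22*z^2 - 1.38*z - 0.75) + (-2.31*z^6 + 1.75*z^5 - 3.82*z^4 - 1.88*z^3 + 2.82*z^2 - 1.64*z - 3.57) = 0.52*z^6 + 3.34*z^5 - 8.36*z^4 + 0.37*z^3 - 3.4*z^2 - 3.02*z - 4.32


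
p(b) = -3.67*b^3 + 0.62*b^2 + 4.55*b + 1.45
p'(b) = -11.01*b^2 + 1.24*b + 4.55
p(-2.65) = 62.04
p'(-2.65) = -76.05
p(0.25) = 2.57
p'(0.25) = 4.17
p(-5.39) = 569.63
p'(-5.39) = -322.00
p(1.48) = -2.36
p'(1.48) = -17.73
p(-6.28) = 906.29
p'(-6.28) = -437.45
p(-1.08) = 1.88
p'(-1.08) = -9.63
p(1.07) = 2.53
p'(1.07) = -6.73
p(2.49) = -40.03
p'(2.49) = -60.63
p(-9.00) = 2686.15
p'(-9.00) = -898.42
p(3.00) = -78.41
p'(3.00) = -90.82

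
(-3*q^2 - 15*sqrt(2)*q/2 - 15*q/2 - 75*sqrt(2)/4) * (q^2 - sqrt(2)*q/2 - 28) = -3*q^4 - 6*sqrt(2)*q^3 - 15*q^3/2 - 15*sqrt(2)*q^2 + 183*q^2/2 + 915*q/4 + 210*sqrt(2)*q + 525*sqrt(2)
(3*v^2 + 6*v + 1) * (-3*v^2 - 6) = -9*v^4 - 18*v^3 - 21*v^2 - 36*v - 6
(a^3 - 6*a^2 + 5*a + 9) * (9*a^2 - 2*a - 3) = 9*a^5 - 56*a^4 + 54*a^3 + 89*a^2 - 33*a - 27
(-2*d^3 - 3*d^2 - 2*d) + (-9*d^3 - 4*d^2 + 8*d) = -11*d^3 - 7*d^2 + 6*d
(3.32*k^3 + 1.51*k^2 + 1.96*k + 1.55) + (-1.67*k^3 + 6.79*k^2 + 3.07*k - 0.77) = 1.65*k^3 + 8.3*k^2 + 5.03*k + 0.78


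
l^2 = l^2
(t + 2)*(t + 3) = t^2 + 5*t + 6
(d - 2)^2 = d^2 - 4*d + 4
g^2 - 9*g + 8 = (g - 8)*(g - 1)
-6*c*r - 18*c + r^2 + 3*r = (-6*c + r)*(r + 3)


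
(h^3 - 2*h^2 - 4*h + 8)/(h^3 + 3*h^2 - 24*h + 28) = (h + 2)/(h + 7)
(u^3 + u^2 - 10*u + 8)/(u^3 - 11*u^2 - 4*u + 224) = (u^2 - 3*u + 2)/(u^2 - 15*u + 56)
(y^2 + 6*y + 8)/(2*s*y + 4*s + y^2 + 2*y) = (y + 4)/(2*s + y)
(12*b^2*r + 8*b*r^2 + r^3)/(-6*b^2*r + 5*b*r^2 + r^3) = (2*b + r)/(-b + r)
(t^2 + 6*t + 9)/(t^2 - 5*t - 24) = (t + 3)/(t - 8)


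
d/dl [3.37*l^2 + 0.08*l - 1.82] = 6.74*l + 0.08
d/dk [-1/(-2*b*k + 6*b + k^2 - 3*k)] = (-2*b + 2*k - 3)/(2*b*k - 6*b - k^2 + 3*k)^2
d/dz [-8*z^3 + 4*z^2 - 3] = 8*z*(1 - 3*z)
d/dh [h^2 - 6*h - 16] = 2*h - 6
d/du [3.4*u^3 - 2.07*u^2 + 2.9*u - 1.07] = 10.2*u^2 - 4.14*u + 2.9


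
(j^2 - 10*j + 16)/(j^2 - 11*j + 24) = (j - 2)/(j - 3)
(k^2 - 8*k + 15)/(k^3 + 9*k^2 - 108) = (k - 5)/(k^2 + 12*k + 36)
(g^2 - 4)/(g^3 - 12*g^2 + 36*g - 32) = (g + 2)/(g^2 - 10*g + 16)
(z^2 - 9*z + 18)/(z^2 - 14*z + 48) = (z - 3)/(z - 8)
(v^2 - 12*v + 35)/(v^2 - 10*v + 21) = (v - 5)/(v - 3)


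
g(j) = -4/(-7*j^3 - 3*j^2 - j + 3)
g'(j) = -4*(21*j^2 + 6*j + 1)/(-7*j^3 - 3*j^2 - j + 3)^2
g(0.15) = -1.45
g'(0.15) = -1.25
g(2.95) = 0.02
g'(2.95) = -0.02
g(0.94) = 0.62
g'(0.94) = -2.46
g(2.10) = 0.05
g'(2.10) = -0.07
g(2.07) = 0.05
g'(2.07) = -0.08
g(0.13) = -1.43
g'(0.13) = -1.09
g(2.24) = 0.04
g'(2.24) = -0.06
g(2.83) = 0.02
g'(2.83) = -0.02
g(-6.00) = 0.00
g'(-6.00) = 0.00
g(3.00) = 0.02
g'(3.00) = -0.02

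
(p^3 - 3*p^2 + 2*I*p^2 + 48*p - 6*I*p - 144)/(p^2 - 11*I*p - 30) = (p^2 + p*(-3 + 8*I) - 24*I)/(p - 5*I)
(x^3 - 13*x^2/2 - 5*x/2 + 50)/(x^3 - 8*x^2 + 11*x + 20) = (x + 5/2)/(x + 1)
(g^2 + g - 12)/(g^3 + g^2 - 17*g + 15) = (g + 4)/(g^2 + 4*g - 5)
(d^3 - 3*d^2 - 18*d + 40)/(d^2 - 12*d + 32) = (d^3 - 3*d^2 - 18*d + 40)/(d^2 - 12*d + 32)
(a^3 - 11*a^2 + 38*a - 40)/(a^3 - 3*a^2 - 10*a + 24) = (a - 5)/(a + 3)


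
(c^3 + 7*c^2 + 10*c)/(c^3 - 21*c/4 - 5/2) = 4*c*(c + 5)/(4*c^2 - 8*c - 5)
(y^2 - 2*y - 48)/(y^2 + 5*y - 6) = (y - 8)/(y - 1)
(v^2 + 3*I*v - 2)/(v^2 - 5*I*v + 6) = (v + 2*I)/(v - 6*I)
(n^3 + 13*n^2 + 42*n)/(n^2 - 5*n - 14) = n*(n^2 + 13*n + 42)/(n^2 - 5*n - 14)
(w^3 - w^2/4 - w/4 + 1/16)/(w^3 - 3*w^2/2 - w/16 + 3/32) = 2*(4*w^2 - 1)/(8*w^2 - 10*w - 3)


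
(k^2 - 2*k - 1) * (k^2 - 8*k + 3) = k^4 - 10*k^3 + 18*k^2 + 2*k - 3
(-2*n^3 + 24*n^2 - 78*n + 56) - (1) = -2*n^3 + 24*n^2 - 78*n + 55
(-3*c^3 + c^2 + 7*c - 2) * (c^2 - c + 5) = -3*c^5 + 4*c^4 - 9*c^3 - 4*c^2 + 37*c - 10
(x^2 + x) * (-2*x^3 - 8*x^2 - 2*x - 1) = -2*x^5 - 10*x^4 - 10*x^3 - 3*x^2 - x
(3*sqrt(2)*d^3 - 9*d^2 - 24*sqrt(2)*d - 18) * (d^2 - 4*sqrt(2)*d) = 3*sqrt(2)*d^5 - 33*d^4 + 12*sqrt(2)*d^3 + 174*d^2 + 72*sqrt(2)*d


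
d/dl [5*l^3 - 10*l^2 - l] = 15*l^2 - 20*l - 1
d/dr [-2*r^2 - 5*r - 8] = -4*r - 5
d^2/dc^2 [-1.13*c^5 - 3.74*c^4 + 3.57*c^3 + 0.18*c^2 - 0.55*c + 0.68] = -22.6*c^3 - 44.88*c^2 + 21.42*c + 0.36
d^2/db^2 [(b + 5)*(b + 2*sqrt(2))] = 2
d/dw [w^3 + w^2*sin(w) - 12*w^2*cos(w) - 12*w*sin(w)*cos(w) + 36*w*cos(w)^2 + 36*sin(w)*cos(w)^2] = 12*w^2*sin(w) + w^2*cos(w) + 3*w^2 + 2*w*sin(w) - 36*w*sin(2*w) - 24*w*cos(w) - 12*w*cos(2*w) - 6*sin(2*w) + 9*cos(w) + 18*cos(2*w) + 27*cos(3*w) + 18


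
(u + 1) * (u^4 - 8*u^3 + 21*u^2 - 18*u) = u^5 - 7*u^4 + 13*u^3 + 3*u^2 - 18*u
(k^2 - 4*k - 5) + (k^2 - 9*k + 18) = 2*k^2 - 13*k + 13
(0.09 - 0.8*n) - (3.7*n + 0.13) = -4.5*n - 0.04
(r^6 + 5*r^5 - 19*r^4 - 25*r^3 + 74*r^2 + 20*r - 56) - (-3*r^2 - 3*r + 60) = r^6 + 5*r^5 - 19*r^4 - 25*r^3 + 77*r^2 + 23*r - 116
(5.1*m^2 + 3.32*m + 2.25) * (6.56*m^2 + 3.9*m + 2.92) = 33.456*m^4 + 41.6692*m^3 + 42.6*m^2 + 18.4694*m + 6.57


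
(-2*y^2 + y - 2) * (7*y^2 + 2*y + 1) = -14*y^4 + 3*y^3 - 14*y^2 - 3*y - 2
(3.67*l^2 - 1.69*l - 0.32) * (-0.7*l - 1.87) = -2.569*l^3 - 5.6799*l^2 + 3.3843*l + 0.5984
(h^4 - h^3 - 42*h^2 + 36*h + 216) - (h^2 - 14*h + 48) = h^4 - h^3 - 43*h^2 + 50*h + 168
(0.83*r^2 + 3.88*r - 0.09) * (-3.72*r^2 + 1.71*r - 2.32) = -3.0876*r^4 - 13.0143*r^3 + 5.044*r^2 - 9.1555*r + 0.2088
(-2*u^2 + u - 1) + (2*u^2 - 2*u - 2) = -u - 3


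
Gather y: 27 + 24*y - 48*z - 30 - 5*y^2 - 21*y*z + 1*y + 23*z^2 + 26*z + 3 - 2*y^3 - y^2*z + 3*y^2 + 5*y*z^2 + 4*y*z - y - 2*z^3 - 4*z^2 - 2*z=-2*y^3 + y^2*(-z - 2) + y*(5*z^2 - 17*z + 24) - 2*z^3 + 19*z^2 - 24*z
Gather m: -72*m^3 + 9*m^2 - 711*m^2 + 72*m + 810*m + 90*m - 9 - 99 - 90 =-72*m^3 - 702*m^2 + 972*m - 198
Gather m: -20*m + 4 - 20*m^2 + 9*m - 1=-20*m^2 - 11*m + 3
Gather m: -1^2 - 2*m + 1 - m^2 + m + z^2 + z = -m^2 - m + z^2 + z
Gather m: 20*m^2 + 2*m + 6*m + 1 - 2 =20*m^2 + 8*m - 1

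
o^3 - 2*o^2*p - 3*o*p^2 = o*(o - 3*p)*(o + p)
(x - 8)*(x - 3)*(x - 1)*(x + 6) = x^4 - 6*x^3 - 37*x^2 + 186*x - 144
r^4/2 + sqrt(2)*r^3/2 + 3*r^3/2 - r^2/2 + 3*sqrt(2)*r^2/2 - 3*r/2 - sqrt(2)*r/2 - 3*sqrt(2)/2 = (r/2 + sqrt(2)/2)*(r - 1)*(r + 1)*(r + 3)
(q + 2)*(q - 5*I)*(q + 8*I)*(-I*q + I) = -I*q^4 + 3*q^3 - I*q^3 + 3*q^2 - 38*I*q^2 - 6*q - 40*I*q + 80*I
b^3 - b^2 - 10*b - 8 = (b - 4)*(b + 1)*(b + 2)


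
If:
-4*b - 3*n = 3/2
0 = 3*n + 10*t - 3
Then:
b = 5*t/2 - 9/8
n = 1 - 10*t/3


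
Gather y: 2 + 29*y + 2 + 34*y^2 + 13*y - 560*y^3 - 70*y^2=-560*y^3 - 36*y^2 + 42*y + 4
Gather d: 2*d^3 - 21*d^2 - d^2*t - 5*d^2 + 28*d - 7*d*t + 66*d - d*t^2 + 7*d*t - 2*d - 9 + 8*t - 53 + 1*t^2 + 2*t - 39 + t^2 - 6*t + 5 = 2*d^3 + d^2*(-t - 26) + d*(92 - t^2) + 2*t^2 + 4*t - 96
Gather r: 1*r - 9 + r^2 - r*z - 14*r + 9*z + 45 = r^2 + r*(-z - 13) + 9*z + 36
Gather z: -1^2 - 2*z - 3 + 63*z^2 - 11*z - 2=63*z^2 - 13*z - 6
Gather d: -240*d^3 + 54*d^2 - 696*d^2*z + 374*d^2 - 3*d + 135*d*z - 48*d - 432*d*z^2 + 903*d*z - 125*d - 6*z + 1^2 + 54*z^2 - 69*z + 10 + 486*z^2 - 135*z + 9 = -240*d^3 + d^2*(428 - 696*z) + d*(-432*z^2 + 1038*z - 176) + 540*z^2 - 210*z + 20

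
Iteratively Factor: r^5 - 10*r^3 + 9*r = (r)*(r^4 - 10*r^2 + 9) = r*(r + 3)*(r^3 - 3*r^2 - r + 3) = r*(r - 1)*(r + 3)*(r^2 - 2*r - 3) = r*(r - 1)*(r + 1)*(r + 3)*(r - 3)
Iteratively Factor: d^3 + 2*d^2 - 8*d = (d - 2)*(d^2 + 4*d) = (d - 2)*(d + 4)*(d)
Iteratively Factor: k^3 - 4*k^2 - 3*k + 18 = (k + 2)*(k^2 - 6*k + 9) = (k - 3)*(k + 2)*(k - 3)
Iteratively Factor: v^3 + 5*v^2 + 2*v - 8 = (v + 4)*(v^2 + v - 2) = (v - 1)*(v + 4)*(v + 2)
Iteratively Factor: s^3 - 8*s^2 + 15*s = (s - 3)*(s^2 - 5*s) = s*(s - 3)*(s - 5)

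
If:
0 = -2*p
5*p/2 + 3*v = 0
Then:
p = 0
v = 0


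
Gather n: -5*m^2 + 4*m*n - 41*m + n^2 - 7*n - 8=-5*m^2 - 41*m + n^2 + n*(4*m - 7) - 8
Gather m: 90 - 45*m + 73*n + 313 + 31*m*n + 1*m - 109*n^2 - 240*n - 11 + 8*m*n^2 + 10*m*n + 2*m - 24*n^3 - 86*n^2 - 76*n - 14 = m*(8*n^2 + 41*n - 42) - 24*n^3 - 195*n^2 - 243*n + 378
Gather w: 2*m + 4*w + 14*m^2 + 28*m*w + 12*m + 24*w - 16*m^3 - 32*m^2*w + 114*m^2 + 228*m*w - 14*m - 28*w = -16*m^3 + 128*m^2 + w*(-32*m^2 + 256*m)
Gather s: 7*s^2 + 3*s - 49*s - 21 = 7*s^2 - 46*s - 21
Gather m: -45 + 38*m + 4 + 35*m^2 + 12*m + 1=35*m^2 + 50*m - 40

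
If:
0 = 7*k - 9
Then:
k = 9/7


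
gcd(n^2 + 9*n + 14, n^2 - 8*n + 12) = 1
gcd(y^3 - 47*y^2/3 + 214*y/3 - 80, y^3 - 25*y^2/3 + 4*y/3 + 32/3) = y - 8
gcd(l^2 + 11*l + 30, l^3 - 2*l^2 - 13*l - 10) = 1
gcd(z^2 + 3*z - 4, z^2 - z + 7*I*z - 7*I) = z - 1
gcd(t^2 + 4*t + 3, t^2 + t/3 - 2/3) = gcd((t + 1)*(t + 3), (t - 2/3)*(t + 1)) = t + 1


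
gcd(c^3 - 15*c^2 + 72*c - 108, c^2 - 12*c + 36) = c^2 - 12*c + 36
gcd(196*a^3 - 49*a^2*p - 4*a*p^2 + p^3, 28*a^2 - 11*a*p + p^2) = 28*a^2 - 11*a*p + p^2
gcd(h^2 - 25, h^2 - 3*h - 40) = h + 5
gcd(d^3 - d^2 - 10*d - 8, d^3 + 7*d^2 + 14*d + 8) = d^2 + 3*d + 2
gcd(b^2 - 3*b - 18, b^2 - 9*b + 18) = b - 6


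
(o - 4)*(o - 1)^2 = o^3 - 6*o^2 + 9*o - 4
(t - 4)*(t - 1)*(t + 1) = t^3 - 4*t^2 - t + 4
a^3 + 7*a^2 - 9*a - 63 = (a - 3)*(a + 3)*(a + 7)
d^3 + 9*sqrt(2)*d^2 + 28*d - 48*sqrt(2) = (d - sqrt(2))*(d + 4*sqrt(2))*(d + 6*sqrt(2))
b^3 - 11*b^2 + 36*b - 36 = (b - 6)*(b - 3)*(b - 2)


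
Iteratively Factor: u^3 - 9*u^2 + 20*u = (u - 5)*(u^2 - 4*u) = (u - 5)*(u - 4)*(u)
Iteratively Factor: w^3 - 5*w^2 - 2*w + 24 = (w - 3)*(w^2 - 2*w - 8) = (w - 3)*(w + 2)*(w - 4)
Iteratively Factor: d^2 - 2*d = (d - 2)*(d)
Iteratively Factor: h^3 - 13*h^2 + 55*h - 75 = (h - 3)*(h^2 - 10*h + 25) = (h - 5)*(h - 3)*(h - 5)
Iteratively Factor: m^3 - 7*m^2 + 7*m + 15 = (m - 3)*(m^2 - 4*m - 5) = (m - 5)*(m - 3)*(m + 1)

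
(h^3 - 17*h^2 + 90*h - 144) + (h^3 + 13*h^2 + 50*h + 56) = 2*h^3 - 4*h^2 + 140*h - 88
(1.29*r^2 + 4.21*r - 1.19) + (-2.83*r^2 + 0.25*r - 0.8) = -1.54*r^2 + 4.46*r - 1.99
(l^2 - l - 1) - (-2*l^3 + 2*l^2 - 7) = 2*l^3 - l^2 - l + 6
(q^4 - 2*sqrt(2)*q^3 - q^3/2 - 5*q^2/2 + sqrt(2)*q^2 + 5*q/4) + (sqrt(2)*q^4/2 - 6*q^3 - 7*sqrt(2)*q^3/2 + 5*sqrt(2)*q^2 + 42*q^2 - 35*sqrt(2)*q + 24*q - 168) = sqrt(2)*q^4/2 + q^4 - 11*sqrt(2)*q^3/2 - 13*q^3/2 + 6*sqrt(2)*q^2 + 79*q^2/2 - 35*sqrt(2)*q + 101*q/4 - 168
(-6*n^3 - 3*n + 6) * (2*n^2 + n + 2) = -12*n^5 - 6*n^4 - 18*n^3 + 9*n^2 + 12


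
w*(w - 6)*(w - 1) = w^3 - 7*w^2 + 6*w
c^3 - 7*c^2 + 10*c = c*(c - 5)*(c - 2)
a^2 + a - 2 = (a - 1)*(a + 2)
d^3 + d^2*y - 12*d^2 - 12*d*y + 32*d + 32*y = (d - 8)*(d - 4)*(d + y)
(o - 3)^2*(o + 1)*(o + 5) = o^4 - 22*o^2 + 24*o + 45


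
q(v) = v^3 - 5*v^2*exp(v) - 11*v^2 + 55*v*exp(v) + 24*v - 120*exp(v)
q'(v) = -5*v^2*exp(v) + 3*v^2 + 45*v*exp(v) - 22*v - 65*exp(v) + 24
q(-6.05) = -770.77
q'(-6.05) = 265.68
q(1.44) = -201.23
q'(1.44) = -46.06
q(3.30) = 186.49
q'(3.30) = 771.69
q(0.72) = -158.55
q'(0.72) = -62.58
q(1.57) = -206.55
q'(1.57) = -35.23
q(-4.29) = -390.50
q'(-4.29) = 168.79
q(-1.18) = -104.23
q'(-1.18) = 15.71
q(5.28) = 6056.29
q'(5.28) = 6512.53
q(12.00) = -29295430.46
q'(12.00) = -39874731.90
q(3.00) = 0.00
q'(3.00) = 487.14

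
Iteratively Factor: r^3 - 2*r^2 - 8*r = (r)*(r^2 - 2*r - 8) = r*(r + 2)*(r - 4)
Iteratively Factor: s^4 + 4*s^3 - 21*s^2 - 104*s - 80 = (s + 4)*(s^3 - 21*s - 20) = (s + 4)^2*(s^2 - 4*s - 5) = (s + 1)*(s + 4)^2*(s - 5)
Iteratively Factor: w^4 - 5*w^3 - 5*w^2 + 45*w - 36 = (w - 4)*(w^3 - w^2 - 9*w + 9) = (w - 4)*(w + 3)*(w^2 - 4*w + 3) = (w - 4)*(w - 3)*(w + 3)*(w - 1)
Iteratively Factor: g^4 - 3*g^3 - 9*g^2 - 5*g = (g + 1)*(g^3 - 4*g^2 - 5*g) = g*(g + 1)*(g^2 - 4*g - 5) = g*(g - 5)*(g + 1)*(g + 1)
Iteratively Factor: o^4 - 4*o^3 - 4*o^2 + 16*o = (o)*(o^3 - 4*o^2 - 4*o + 16) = o*(o + 2)*(o^2 - 6*o + 8) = o*(o - 2)*(o + 2)*(o - 4)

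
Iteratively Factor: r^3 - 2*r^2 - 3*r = (r + 1)*(r^2 - 3*r) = r*(r + 1)*(r - 3)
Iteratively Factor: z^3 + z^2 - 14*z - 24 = (z + 3)*(z^2 - 2*z - 8) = (z - 4)*(z + 3)*(z + 2)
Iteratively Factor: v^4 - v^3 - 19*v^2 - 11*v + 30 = (v - 1)*(v^3 - 19*v - 30) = (v - 1)*(v + 2)*(v^2 - 2*v - 15) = (v - 1)*(v + 2)*(v + 3)*(v - 5)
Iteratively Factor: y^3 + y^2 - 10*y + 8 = (y - 1)*(y^2 + 2*y - 8) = (y - 2)*(y - 1)*(y + 4)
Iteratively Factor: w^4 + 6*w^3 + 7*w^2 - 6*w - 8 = (w + 1)*(w^3 + 5*w^2 + 2*w - 8) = (w - 1)*(w + 1)*(w^2 + 6*w + 8) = (w - 1)*(w + 1)*(w + 2)*(w + 4)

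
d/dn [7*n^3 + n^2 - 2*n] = 21*n^2 + 2*n - 2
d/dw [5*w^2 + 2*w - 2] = 10*w + 2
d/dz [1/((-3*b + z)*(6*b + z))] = ((-3*b + z)*(6*b + z) + (3*b - z)^2)/((3*b - z)^3*(6*b + z)^2)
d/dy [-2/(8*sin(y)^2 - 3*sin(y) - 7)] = 2*(16*sin(y) - 3)*cos(y)/(-8*sin(y)^2 + 3*sin(y) + 7)^2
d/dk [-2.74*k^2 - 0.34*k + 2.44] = -5.48*k - 0.34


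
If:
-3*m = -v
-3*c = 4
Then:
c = -4/3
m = v/3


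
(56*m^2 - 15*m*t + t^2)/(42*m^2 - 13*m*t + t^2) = (-8*m + t)/(-6*m + t)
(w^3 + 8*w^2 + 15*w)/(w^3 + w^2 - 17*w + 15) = w*(w + 3)/(w^2 - 4*w + 3)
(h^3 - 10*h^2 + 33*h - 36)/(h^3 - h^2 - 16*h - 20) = (-h^3 + 10*h^2 - 33*h + 36)/(-h^3 + h^2 + 16*h + 20)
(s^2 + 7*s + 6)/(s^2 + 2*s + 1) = (s + 6)/(s + 1)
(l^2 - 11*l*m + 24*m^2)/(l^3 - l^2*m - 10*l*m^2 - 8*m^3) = (-l^2 + 11*l*m - 24*m^2)/(-l^3 + l^2*m + 10*l*m^2 + 8*m^3)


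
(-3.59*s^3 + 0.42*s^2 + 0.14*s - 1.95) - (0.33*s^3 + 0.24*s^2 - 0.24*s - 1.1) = -3.92*s^3 + 0.18*s^2 + 0.38*s - 0.85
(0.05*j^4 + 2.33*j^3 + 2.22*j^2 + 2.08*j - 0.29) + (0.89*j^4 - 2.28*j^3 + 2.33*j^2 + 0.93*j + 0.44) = 0.94*j^4 + 0.0500000000000003*j^3 + 4.55*j^2 + 3.01*j + 0.15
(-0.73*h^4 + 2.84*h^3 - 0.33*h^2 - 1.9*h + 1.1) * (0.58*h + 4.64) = -0.4234*h^5 - 1.74*h^4 + 12.9862*h^3 - 2.6332*h^2 - 8.178*h + 5.104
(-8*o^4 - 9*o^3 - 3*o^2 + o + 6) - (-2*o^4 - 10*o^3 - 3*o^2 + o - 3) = -6*o^4 + o^3 + 9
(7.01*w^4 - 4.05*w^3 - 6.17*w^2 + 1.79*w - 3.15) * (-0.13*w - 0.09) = -0.9113*w^5 - 0.1044*w^4 + 1.1666*w^3 + 0.3226*w^2 + 0.2484*w + 0.2835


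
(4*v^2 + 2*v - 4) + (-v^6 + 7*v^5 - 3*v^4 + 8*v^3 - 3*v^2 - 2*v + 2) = -v^6 + 7*v^5 - 3*v^4 + 8*v^3 + v^2 - 2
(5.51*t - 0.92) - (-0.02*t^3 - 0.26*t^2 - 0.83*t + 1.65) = 0.02*t^3 + 0.26*t^2 + 6.34*t - 2.57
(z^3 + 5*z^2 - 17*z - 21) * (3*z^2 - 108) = 3*z^5 + 15*z^4 - 159*z^3 - 603*z^2 + 1836*z + 2268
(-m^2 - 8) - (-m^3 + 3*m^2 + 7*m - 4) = m^3 - 4*m^2 - 7*m - 4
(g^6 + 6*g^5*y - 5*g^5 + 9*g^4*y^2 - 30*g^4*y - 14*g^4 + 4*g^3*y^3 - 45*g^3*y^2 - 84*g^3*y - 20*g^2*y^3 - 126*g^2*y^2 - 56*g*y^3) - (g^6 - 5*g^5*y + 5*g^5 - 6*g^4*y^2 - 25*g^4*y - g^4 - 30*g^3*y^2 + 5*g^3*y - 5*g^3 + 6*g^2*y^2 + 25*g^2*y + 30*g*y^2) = 11*g^5*y - 10*g^5 + 15*g^4*y^2 - 5*g^4*y - 13*g^4 + 4*g^3*y^3 - 15*g^3*y^2 - 89*g^3*y + 5*g^3 - 20*g^2*y^3 - 132*g^2*y^2 - 25*g^2*y - 56*g*y^3 - 30*g*y^2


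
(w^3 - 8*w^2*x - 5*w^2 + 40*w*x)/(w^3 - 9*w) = (w^2 - 8*w*x - 5*w + 40*x)/(w^2 - 9)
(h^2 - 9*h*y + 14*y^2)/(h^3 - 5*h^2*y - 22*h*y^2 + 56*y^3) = 1/(h + 4*y)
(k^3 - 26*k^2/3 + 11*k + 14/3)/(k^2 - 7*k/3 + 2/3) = (3*k^2 - 20*k - 7)/(3*k - 1)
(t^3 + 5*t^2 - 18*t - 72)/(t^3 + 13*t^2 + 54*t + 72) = (t - 4)/(t + 4)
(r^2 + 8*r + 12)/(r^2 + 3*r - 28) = (r^2 + 8*r + 12)/(r^2 + 3*r - 28)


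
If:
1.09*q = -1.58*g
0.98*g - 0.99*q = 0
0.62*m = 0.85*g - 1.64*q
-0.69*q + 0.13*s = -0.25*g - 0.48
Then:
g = 0.00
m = 0.00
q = 0.00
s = -3.69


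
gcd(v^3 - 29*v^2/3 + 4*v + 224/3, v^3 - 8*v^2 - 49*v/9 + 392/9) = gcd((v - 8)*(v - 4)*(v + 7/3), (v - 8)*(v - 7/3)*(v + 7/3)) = v^2 - 17*v/3 - 56/3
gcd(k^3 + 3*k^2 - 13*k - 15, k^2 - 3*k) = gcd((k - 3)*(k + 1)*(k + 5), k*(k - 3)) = k - 3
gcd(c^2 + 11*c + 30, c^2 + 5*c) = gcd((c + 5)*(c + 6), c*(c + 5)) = c + 5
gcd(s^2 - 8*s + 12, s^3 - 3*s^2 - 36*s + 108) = s - 6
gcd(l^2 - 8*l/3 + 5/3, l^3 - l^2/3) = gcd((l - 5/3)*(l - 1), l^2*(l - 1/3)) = 1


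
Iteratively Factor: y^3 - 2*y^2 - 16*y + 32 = (y - 2)*(y^2 - 16) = (y - 4)*(y - 2)*(y + 4)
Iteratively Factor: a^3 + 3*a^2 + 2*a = (a)*(a^2 + 3*a + 2) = a*(a + 2)*(a + 1)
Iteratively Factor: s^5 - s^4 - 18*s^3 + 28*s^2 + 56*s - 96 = (s + 2)*(s^4 - 3*s^3 - 12*s^2 + 52*s - 48) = (s - 3)*(s + 2)*(s^3 - 12*s + 16) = (s - 3)*(s + 2)*(s + 4)*(s^2 - 4*s + 4) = (s - 3)*(s - 2)*(s + 2)*(s + 4)*(s - 2)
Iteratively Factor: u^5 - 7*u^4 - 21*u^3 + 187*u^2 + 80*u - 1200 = (u - 5)*(u^4 - 2*u^3 - 31*u^2 + 32*u + 240) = (u - 5)*(u + 3)*(u^3 - 5*u^2 - 16*u + 80) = (u - 5)*(u + 3)*(u + 4)*(u^2 - 9*u + 20) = (u - 5)*(u - 4)*(u + 3)*(u + 4)*(u - 5)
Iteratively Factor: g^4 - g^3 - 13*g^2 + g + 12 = (g - 4)*(g^3 + 3*g^2 - g - 3) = (g - 4)*(g + 3)*(g^2 - 1) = (g - 4)*(g + 1)*(g + 3)*(g - 1)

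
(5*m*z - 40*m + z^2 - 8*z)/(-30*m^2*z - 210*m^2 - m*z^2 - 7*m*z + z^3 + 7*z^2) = (z - 8)/(-6*m*z - 42*m + z^2 + 7*z)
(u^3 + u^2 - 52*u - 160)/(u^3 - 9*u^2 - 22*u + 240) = (u + 4)/(u - 6)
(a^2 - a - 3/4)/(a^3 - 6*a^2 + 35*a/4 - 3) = (2*a + 1)/(2*a^2 - 9*a + 4)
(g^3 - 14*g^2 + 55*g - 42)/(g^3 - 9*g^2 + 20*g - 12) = (g - 7)/(g - 2)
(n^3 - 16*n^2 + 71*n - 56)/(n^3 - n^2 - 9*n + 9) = (n^2 - 15*n + 56)/(n^2 - 9)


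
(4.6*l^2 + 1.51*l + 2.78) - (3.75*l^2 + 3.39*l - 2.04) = 0.85*l^2 - 1.88*l + 4.82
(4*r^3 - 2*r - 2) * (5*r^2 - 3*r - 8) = 20*r^5 - 12*r^4 - 42*r^3 - 4*r^2 + 22*r + 16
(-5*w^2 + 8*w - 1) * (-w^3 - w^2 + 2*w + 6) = 5*w^5 - 3*w^4 - 17*w^3 - 13*w^2 + 46*w - 6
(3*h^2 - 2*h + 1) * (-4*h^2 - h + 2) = -12*h^4 + 5*h^3 + 4*h^2 - 5*h + 2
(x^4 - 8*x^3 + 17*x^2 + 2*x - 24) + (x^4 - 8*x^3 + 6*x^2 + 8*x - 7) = 2*x^4 - 16*x^3 + 23*x^2 + 10*x - 31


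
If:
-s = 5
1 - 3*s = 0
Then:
No Solution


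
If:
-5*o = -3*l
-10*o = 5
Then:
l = -5/6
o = -1/2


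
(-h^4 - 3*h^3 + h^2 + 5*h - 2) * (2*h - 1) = -2*h^5 - 5*h^4 + 5*h^3 + 9*h^2 - 9*h + 2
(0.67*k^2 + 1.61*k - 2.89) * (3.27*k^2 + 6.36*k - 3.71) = 2.1909*k^4 + 9.5259*k^3 - 1.6964*k^2 - 24.3535*k + 10.7219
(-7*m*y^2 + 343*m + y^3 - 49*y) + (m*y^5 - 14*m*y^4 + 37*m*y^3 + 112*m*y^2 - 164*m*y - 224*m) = m*y^5 - 14*m*y^4 + 37*m*y^3 + 105*m*y^2 - 164*m*y + 119*m + y^3 - 49*y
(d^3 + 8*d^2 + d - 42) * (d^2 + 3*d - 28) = d^5 + 11*d^4 - 3*d^3 - 263*d^2 - 154*d + 1176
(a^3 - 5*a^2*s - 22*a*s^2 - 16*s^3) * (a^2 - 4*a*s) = a^5 - 9*a^4*s - 2*a^3*s^2 + 72*a^2*s^3 + 64*a*s^4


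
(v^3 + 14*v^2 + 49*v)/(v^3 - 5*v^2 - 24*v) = (v^2 + 14*v + 49)/(v^2 - 5*v - 24)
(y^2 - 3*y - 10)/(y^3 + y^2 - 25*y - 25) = (y + 2)/(y^2 + 6*y + 5)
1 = 1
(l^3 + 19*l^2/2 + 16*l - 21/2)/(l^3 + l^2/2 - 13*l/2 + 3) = (l + 7)/(l - 2)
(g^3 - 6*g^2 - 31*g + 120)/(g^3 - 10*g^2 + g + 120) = (g^2 + 2*g - 15)/(g^2 - 2*g - 15)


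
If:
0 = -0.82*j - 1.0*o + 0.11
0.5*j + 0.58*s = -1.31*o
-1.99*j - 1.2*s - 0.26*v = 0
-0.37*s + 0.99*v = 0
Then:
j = 0.10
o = 0.03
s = -0.15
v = -0.06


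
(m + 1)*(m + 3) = m^2 + 4*m + 3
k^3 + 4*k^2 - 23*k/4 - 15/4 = (k - 3/2)*(k + 1/2)*(k + 5)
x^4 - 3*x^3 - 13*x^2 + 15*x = x*(x - 5)*(x - 1)*(x + 3)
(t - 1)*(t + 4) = t^2 + 3*t - 4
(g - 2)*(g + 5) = g^2 + 3*g - 10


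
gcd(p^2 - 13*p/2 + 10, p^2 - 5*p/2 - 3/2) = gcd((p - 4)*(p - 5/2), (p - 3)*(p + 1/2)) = 1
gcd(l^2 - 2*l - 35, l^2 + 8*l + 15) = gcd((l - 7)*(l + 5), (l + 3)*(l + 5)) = l + 5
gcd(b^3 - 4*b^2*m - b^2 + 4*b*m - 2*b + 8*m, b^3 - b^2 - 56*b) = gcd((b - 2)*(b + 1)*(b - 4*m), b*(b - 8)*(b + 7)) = 1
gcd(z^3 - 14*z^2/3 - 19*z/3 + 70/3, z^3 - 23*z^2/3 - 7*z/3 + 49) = z + 7/3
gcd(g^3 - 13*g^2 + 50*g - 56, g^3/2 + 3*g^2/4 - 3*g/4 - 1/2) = 1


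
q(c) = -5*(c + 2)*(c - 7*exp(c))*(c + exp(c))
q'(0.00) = 235.00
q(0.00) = 70.00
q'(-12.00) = -1919.98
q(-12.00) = 7200.02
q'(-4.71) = -237.13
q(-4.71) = 304.04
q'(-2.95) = -73.35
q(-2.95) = 45.65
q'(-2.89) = -69.58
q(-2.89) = 41.36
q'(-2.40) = -43.35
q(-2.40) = 14.02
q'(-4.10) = -168.98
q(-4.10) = 180.77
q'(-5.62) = -360.16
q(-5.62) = 573.89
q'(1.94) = 17778.21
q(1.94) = 8199.25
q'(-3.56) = -118.59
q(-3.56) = 103.55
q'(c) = -5*(1 - 7*exp(c))*(c + 2)*(c + exp(c)) - 5*(c + 2)*(c - 7*exp(c))*(exp(c) + 1) - 5*(c - 7*exp(c))*(c + exp(c))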